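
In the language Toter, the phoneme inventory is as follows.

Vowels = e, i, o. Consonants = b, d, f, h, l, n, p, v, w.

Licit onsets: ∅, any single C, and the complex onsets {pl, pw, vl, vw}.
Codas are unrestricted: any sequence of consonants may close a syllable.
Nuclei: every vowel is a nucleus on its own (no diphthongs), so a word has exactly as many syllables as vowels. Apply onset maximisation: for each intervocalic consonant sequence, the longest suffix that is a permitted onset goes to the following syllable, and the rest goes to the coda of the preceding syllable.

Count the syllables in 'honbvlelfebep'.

4

Vowels present: o, e, e, e; each is a nucleus, giving 4 syllables.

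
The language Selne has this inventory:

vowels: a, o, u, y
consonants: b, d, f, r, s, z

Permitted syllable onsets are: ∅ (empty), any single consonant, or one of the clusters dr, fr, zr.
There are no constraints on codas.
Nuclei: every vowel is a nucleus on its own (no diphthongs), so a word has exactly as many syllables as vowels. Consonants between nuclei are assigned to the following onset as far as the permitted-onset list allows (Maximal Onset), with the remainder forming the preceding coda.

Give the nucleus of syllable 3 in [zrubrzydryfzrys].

y

The vowels are u, y, y, y — 4 nuclei, so 4 syllables.
The third nucleus (vowel 3 from the left) is /y/.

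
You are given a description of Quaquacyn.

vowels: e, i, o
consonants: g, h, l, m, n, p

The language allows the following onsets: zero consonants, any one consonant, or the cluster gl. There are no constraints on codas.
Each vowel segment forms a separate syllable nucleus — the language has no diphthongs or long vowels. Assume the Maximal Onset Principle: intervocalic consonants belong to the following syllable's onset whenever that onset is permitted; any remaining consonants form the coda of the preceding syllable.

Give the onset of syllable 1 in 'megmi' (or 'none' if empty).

Nuclei (vowels): e, i → 2 syllables.
σ1/σ2 boundary: cluster /gm/ — the longest permitted-onset suffix is /m/; onset = /m/, preceding coda = /g/.
Syllabification: meg.mi.
Syllable 1 is /meg/: onset /m/, nucleus /e/, coda /g/.

m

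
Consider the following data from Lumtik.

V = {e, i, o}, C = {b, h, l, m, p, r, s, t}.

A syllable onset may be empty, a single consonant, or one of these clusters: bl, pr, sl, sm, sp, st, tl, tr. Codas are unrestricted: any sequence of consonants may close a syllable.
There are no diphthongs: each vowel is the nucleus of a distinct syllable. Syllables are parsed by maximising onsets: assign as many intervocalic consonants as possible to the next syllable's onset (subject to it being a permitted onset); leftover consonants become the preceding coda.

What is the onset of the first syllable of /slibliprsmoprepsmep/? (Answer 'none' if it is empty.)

Vowels present: i, i, o, e, e; each is a nucleus, giving 5 syllables.
σ1/σ2 boundary: cluster /bl/ — /bl/ is itself a permitted onset, so the whole cluster goes right; preceding coda = ∅.
σ2/σ3 boundary: /prsm/; trying suffixes from longest down, /sm/ is the first permitted one, so coda /pr/ | onset /sm/.
σ3/σ4 boundary: cluster /pr/ — /pr/ is itself a permitted onset, so the whole cluster goes right; preceding coda = ∅.
σ4/σ5 boundary: cluster /psm/ — the longest permitted-onset suffix is /sm/; onset = /sm/, preceding coda = /p/.
Syllabification: sli.blipr.smo.prep.smep.
Syllable 1 is /sli/: onset /sl/, nucleus /i/, coda ∅.

sl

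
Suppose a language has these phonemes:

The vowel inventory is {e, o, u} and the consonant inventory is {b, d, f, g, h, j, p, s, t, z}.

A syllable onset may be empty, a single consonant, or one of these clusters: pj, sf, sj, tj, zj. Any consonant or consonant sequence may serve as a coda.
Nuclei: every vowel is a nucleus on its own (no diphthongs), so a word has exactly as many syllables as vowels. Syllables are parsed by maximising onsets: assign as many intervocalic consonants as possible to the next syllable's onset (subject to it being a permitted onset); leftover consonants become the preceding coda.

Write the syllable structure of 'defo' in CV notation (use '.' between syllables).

The vowels are e, o — 2 nuclei, so 2 syllables.
/e…o/ gap (V1→V2): /f/ is a single consonant, so it becomes the next onset.
Syllabification: de.fo.
Mapping each syllable to C/V: /de/ → CV, /fo/ → CV.

CV.CV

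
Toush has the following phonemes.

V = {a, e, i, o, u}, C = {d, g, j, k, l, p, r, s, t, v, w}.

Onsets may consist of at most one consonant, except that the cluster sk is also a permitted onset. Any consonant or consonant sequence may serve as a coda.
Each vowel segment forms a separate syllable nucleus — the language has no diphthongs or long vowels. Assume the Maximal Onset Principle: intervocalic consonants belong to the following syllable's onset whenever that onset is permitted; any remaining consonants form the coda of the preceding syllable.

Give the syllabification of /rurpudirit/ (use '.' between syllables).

The vowels are u, u, i, i — 4 nuclei, so 4 syllables.
V1 /u/ – V2 /u/: cluster /rp/ — the longest permitted-onset suffix is /p/; onset = /p/, preceding coda = /r/.
V2 /u/ – V3 /i/: /d/ → onset of the next syllable (single consonants are always licit onsets).
V3 /i/ – V4 /i/: just /r/ — single C goes to the following onset.

rur.pu.di.rit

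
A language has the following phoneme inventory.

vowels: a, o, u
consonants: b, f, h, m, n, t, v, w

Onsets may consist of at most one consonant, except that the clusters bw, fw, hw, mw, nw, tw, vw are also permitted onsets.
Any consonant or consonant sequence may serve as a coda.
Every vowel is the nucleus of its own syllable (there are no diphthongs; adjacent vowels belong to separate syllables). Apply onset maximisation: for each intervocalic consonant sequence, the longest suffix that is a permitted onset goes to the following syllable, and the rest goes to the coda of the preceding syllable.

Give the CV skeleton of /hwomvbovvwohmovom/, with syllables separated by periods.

CCVCC.CVC.CCVC.CV.CVC

The vowels are o, o, o, o, o — 5 nuclei, so 5 syllables.
Between /o/ (V1) and /o/ (V2): /mvb/ splits as /mv/ + /b/ (/b/ is the longest suffix that is a licit onset).
Between /o/ (V2) and /o/ (V3): /vvw/ — longest licit onset from the right is /vw/, leaving /v/ as coda.
Between /o/ (V3) and /o/ (V4): /hm/ — longest licit onset from the right is /m/, leaving /h/ as coda.
Between /o/ (V4) and /o/ (V5): just /v/ — single C goes to the following onset.
Syllabification: hwomv.bov.vwoh.mo.vom.
Mapping each syllable to C/V: /hwomv/ → CCVCC, /bov/ → CVC, /vwoh/ → CCVC, /mo/ → CV, /vom/ → CVC.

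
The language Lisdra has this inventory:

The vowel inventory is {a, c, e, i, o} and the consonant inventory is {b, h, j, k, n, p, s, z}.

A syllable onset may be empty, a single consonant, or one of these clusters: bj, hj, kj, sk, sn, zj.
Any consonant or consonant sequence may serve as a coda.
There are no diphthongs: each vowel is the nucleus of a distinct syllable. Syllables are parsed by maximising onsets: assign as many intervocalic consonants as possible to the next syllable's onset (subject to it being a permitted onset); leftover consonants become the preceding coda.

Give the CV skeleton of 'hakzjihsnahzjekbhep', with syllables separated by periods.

Vowels present: a, i, a, e, e; each is a nucleus, giving 5 syllables.
/a…i/ gap (V1→V2): /kzj/ splits as /k/ + /zj/ (/zj/ is the longest suffix that is a licit onset).
/i…a/ gap (V2→V3): /hsn/; trying suffixes from longest down, /sn/ is the first permitted one, so coda /h/ | onset /sn/.
/a…e/ gap (V3→V4): /hzj/ — longest licit onset from the right is /zj/, leaving /h/ as coda.
/e…e/ gap (V4→V5): /kbh/ — longest licit onset from the right is /h/, leaving /kb/ as coda.
Putting it together: hak.zjih.snah.zjekb.hep.
Mapping each syllable to C/V: /hak/ → CVC, /zjih/ → CCVC, /snah/ → CCVC, /zjekb/ → CCVCC, /hep/ → CVC.

CVC.CCVC.CCVC.CCVCC.CVC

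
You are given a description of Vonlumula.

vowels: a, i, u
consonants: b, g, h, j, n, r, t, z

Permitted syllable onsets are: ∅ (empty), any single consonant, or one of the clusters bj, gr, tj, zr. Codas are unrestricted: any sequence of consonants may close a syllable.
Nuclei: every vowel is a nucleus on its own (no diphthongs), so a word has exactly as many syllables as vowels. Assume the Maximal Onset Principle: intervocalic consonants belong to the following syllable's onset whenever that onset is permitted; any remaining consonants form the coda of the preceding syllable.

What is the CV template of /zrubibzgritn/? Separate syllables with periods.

CCV.CVCC.CCVCC

The vowels are u, i, i — 3 nuclei, so 3 syllables.
Between /u/ (V1) and /i/ (V2): /b/ is a single consonant, so it becomes the next onset.
Between /i/ (V2) and /i/ (V3): /bzgr/; trying suffixes from longest down, /gr/ is the first permitted one, so coda /bz/ | onset /gr/.
Putting it together: zru.bibz.gritn.
Mapping each syllable to C/V: /zru/ → CCV, /bibz/ → CVCC, /gritn/ → CCVCC.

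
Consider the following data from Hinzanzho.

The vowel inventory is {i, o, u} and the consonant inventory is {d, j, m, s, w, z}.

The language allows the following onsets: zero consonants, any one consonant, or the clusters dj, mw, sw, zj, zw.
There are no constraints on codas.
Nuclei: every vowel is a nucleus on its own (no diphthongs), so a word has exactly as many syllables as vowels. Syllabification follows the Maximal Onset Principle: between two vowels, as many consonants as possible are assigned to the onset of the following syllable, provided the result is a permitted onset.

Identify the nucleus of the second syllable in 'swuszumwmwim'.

u

Vowels present: u, u, i; each is a nucleus, giving 3 syllables.
The second nucleus (vowel 2 from the left) is /u/.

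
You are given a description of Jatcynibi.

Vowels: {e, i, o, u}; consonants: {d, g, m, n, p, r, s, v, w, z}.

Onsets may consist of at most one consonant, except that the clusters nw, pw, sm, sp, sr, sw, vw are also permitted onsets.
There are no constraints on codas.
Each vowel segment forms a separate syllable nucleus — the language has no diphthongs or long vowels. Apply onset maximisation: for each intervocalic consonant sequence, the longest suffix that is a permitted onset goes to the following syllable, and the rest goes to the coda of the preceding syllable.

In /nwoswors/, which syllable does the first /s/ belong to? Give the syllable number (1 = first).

2

The vowels are o, o — 2 nuclei, so 2 syllables.
/o…o/ gap (V1→V2): cluster /sw/ — /sw/ is itself a permitted onset, so the whole cluster goes right; preceding coda = ∅.
Putting it together: nwo.swors.
The first /s/ is in the onset of syllable 2 (/swors/).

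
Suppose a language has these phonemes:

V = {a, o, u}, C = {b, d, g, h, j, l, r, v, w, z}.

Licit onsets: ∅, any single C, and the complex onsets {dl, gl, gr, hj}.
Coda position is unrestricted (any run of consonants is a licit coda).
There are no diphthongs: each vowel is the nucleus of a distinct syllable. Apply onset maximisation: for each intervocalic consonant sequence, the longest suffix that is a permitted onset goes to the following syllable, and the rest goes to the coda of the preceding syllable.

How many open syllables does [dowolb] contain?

The vowels are o, o — 2 nuclei, so 2 syllables.
/o…o/ gap (V1→V2): just /w/ — single C goes to the following onset.
Syllabification: do.wolb.
Classifying each syllable: /do/ (open), /wolb/ (closed).
Open syllables: 1.

1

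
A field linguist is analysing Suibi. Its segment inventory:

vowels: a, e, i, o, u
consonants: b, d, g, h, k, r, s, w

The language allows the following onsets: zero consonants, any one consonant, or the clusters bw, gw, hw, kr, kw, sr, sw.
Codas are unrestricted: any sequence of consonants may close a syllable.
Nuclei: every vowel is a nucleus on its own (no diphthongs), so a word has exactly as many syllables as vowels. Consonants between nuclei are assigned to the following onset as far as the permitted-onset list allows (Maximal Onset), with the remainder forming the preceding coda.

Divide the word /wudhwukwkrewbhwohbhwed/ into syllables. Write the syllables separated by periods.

Vowels present: u, u, e, o, e; each is a nucleus, giving 5 syllables.
Between /u/ (V1) and /u/ (V2): cluster /dhw/ — the longest permitted-onset suffix is /hw/; onset = /hw/, preceding coda = /d/.
Between /u/ (V2) and /e/ (V3): /kwkr/ — longest licit onset from the right is /kr/, leaving /kw/ as coda.
Between /e/ (V3) and /o/ (V4): /wbhw/; trying suffixes from longest down, /hw/ is the first permitted one, so coda /wb/ | onset /hw/.
Between /o/ (V4) and /e/ (V5): cluster /hbhw/ — the longest permitted-onset suffix is /hw/; onset = /hw/, preceding coda = /hb/.

wud.hwukw.krewb.hwohb.hwed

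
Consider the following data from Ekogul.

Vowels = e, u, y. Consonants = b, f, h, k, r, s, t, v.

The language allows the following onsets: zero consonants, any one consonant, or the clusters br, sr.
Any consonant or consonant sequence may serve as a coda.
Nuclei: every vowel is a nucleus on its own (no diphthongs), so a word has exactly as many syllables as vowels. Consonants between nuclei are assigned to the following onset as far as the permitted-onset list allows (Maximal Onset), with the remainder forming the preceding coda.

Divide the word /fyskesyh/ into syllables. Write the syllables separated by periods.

Nuclei (vowels): y, e, y → 3 syllables.
V1 /y/ – V2 /e/: cluster /sk/ — the longest permitted-onset suffix is /k/; onset = /k/, preceding coda = /s/.
V2 /e/ – V3 /y/: /s/ is a single consonant, so it becomes the next onset.

fys.ke.syh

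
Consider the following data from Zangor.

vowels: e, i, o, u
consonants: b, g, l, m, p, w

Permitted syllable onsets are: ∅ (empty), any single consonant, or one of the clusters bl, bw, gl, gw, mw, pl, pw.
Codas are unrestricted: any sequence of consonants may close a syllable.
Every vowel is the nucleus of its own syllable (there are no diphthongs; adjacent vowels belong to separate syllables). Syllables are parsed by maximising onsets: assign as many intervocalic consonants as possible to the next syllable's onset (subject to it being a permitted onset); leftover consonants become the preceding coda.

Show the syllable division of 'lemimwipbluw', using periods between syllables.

Vowels present: e, i, i, u; each is a nucleus, giving 4 syllables.
Between /e/ (V1) and /i/ (V2): /m/ is a single consonant, so it becomes the next onset.
Between /i/ (V2) and /i/ (V3): /mw/ is a licit onset in full, so it all attaches to the next syllable.
Between /i/ (V3) and /u/ (V4): cluster /pbl/ — the longest permitted-onset suffix is /bl/; onset = /bl/, preceding coda = /p/.

le.mi.mwip.bluw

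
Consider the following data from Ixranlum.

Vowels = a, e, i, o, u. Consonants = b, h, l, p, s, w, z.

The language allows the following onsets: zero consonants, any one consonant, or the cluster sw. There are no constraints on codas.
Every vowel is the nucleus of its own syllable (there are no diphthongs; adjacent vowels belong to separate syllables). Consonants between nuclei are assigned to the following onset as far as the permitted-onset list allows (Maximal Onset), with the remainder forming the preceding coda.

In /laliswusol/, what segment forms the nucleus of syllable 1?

The vowels are a, i, u, o — 4 nuclei, so 4 syllables.
The first nucleus (vowel 1 from the left) is /a/.

a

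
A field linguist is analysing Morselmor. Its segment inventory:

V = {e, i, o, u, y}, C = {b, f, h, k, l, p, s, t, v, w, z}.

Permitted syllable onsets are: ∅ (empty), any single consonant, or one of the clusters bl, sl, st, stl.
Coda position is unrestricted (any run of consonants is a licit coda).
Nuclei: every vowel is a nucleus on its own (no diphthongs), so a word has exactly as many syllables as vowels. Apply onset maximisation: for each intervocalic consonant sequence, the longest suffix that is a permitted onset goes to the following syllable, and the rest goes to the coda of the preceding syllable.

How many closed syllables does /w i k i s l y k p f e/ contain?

1

The vowels are i, i, y, e — 4 nuclei, so 4 syllables.
V1 /i/ – V2 /i/: just /k/ — single C goes to the following onset.
V2 /i/ – V3 /y/: cluster /sl/ — /sl/ is itself a permitted onset, so the whole cluster goes right; preceding coda = ∅.
V3 /y/ – V4 /e/: /kpf/; trying suffixes from longest down, /f/ is the first permitted one, so coda /kp/ | onset /f/.
Result: wi.ki.slykp.fe.
Classifying each syllable: /wi/ (open), /ki/ (open), /slykp/ (closed), /fe/ (open).
Closed syllables: 1.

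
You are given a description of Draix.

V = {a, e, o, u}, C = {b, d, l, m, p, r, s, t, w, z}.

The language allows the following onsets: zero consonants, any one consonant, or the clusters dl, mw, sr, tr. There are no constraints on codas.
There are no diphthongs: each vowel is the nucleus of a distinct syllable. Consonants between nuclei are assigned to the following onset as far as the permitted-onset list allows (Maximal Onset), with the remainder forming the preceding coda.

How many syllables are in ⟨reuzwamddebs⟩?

Nuclei (vowels): e, u, a, e → 4 syllables.

4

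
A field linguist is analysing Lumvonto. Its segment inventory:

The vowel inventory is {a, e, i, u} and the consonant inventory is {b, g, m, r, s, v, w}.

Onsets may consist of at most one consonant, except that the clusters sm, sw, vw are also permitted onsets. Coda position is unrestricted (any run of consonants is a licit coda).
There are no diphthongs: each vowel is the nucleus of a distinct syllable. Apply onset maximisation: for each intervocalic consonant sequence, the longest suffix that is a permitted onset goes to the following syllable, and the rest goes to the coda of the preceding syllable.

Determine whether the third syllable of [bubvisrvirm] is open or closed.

Nuclei (vowels): u, i, i → 3 syllables.
/u…i/ gap (V1→V2): /bv/; trying suffixes from longest down, /v/ is the first permitted one, so coda /b/ | onset /v/.
/i…i/ gap (V2→V3): cluster /srv/ — the longest permitted-onset suffix is /v/; onset = /v/, preceding coda = /sr/.
Putting it together: bub.visr.virm.
Syllable 3 is /virm/ with coda /rm/, so it is closed.

closed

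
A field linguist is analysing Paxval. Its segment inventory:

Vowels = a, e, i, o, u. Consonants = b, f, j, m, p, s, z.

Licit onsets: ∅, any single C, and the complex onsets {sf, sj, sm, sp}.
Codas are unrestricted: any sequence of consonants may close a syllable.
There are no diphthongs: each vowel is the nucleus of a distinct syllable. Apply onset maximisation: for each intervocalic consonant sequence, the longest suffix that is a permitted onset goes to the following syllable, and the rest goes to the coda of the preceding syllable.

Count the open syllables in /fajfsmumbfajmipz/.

Nuclei (vowels): a, u, a, i → 4 syllables.
V1 /a/ – V2 /u/: /jfsm/ — longest licit onset from the right is /sm/, leaving /jf/ as coda.
V2 /u/ – V3 /a/: /mbf/; trying suffixes from longest down, /f/ is the first permitted one, so coda /mb/ | onset /f/.
V3 /a/ – V4 /i/: /jm/; trying suffixes from longest down, /m/ is the first permitted one, so coda /j/ | onset /m/.
Result: fajf.smumb.faj.mipz.
Classifying each syllable: /fajf/ (closed), /smumb/ (closed), /faj/ (closed), /mipz/ (closed).
Open syllables: 0.

0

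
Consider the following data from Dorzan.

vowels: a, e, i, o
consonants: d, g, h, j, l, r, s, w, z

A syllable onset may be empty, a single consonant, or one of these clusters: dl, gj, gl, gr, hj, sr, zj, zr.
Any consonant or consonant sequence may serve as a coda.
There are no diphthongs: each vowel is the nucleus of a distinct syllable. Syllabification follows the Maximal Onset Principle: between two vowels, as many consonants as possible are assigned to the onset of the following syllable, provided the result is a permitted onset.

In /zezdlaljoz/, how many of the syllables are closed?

3

The vowels are e, a, o — 3 nuclei, so 3 syllables.
Between /e/ (V1) and /a/ (V2): /zdl/; trying suffixes from longest down, /dl/ is the first permitted one, so coda /z/ | onset /dl/.
Between /a/ (V2) and /o/ (V3): /lj/; trying suffixes from longest down, /j/ is the first permitted one, so coda /l/ | onset /j/.
Result: zez.dlal.joz.
Classifying each syllable: /zez/ (closed), /dlal/ (closed), /joz/ (closed).
Closed syllables: 3.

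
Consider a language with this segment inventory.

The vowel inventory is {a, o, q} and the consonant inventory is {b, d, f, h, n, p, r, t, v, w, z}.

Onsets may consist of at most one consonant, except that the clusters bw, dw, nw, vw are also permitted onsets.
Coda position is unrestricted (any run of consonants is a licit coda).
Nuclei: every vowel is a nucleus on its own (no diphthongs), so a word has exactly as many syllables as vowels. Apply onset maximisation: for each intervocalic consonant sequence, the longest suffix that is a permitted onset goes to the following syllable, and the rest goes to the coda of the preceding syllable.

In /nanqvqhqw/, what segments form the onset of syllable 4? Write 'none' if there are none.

h

Nuclei (vowels): a, q, q, q → 4 syllables.
σ1/σ2 boundary: /n/ is a single consonant, so it becomes the next onset.
σ2/σ3 boundary: /v/ → onset of the next syllable (single consonants are always licit onsets).
σ3/σ4 boundary: /h/ → onset of the next syllable (single consonants are always licit onsets).
Syllabification: na.nq.vq.hqw.
Syllable 4 is /hqw/: onset /h/, nucleus /q/, coda /w/.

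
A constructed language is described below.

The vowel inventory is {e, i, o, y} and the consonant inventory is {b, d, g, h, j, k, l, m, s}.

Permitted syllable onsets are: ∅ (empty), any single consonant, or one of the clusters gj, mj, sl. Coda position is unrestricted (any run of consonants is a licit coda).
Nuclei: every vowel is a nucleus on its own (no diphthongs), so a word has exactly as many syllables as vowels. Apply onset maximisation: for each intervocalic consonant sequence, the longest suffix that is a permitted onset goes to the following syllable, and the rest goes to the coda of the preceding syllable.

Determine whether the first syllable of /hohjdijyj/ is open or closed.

closed

Vowels present: o, i, y; each is a nucleus, giving 3 syllables.
/o…i/ gap (V1→V2): /hjd/; trying suffixes from longest down, /d/ is the first permitted one, so coda /hj/ | onset /d/.
/i…y/ gap (V2→V3): just /j/ — single C goes to the following onset.
Putting it together: hohj.di.jyj.
Syllable 1 is /hohj/ with coda /hj/, so it is closed.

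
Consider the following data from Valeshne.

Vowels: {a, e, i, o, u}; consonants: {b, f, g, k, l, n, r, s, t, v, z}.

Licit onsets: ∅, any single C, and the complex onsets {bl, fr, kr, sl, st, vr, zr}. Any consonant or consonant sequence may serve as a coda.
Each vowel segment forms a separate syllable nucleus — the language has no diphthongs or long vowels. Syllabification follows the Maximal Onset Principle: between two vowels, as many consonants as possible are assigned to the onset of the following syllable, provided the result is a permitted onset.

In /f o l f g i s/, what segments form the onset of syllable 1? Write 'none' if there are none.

Nuclei (vowels): o, i → 2 syllables.
σ1/σ2 boundary: cluster /lfg/ — the longest permitted-onset suffix is /g/; onset = /g/, preceding coda = /lf/.
Putting it together: folf.gis.
Syllable 1 is /folf/: onset /f/, nucleus /o/, coda /lf/.

f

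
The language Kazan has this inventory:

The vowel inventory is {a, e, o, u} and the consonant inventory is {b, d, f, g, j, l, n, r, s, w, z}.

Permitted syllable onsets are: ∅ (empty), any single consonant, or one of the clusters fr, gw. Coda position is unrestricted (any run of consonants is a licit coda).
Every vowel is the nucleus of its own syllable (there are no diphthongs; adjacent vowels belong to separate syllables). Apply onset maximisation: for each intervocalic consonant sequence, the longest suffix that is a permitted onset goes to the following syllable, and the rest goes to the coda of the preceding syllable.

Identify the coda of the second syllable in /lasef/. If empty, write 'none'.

f

Vowels present: a, e; each is a nucleus, giving 2 syllables.
V1 /a/ – V2 /e/: just /s/ — single C goes to the following onset.
Putting it together: la.sef.
Syllable 2 is /sef/: onset /s/, nucleus /e/, coda /f/.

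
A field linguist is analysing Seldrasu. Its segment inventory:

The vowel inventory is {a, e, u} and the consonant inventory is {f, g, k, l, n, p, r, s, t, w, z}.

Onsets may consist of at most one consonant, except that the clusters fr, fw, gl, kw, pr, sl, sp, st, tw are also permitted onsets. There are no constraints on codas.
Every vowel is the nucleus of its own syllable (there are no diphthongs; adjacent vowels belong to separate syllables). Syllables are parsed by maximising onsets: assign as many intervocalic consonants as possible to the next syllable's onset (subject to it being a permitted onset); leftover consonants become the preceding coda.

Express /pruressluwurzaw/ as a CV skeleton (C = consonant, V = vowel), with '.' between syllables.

CCV.CVC.CCV.CVC.CVC

Nuclei (vowels): u, e, u, u, a → 5 syllables.
V1 /u/ – V2 /e/: /r/ is a single consonant, so it becomes the next onset.
V2 /e/ – V3 /u/: /ssl/ splits as /s/ + /sl/ (/sl/ is the longest suffix that is a licit onset).
V3 /u/ – V4 /u/: /w/ → onset of the next syllable (single consonants are always licit onsets).
V4 /u/ – V5 /a/: /rz/ splits as /r/ + /z/ (/z/ is the longest suffix that is a licit onset).
So the parse is pru.res.slu.wur.zaw.
Mapping each syllable to C/V: /pru/ → CCV, /res/ → CVC, /slu/ → CCV, /wur/ → CVC, /zaw/ → CVC.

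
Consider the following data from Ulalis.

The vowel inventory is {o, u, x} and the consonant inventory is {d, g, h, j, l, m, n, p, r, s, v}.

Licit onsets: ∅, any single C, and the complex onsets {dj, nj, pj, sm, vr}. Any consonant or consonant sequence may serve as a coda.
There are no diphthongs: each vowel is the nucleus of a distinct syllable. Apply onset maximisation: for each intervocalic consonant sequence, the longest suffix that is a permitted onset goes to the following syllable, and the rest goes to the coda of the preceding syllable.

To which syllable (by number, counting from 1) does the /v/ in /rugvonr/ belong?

The vowels are u, o — 2 nuclei, so 2 syllables.
σ1/σ2 boundary: /gv/; trying suffixes from longest down, /v/ is the first permitted one, so coda /g/ | onset /v/.
Syllabification: rug.vonr.
The /v/ is in the onset of syllable 2 (/vonr/).

2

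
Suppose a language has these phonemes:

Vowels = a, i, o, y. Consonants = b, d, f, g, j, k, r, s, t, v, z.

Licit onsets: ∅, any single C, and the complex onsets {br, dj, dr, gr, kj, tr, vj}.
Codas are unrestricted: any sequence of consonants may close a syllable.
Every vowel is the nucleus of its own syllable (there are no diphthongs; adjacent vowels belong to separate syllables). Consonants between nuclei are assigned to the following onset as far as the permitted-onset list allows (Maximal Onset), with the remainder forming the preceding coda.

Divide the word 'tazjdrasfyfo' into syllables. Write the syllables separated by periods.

Vowels present: a, a, y, o; each is a nucleus, giving 4 syllables.
V1 /a/ – V2 /a/: /zjdr/ — longest licit onset from the right is /dr/, leaving /zj/ as coda.
V2 /a/ – V3 /y/: cluster /sf/ — the longest permitted-onset suffix is /f/; onset = /f/, preceding coda = /s/.
V3 /y/ – V4 /o/: just /f/ — single C goes to the following onset.

tazj.dras.fy.fo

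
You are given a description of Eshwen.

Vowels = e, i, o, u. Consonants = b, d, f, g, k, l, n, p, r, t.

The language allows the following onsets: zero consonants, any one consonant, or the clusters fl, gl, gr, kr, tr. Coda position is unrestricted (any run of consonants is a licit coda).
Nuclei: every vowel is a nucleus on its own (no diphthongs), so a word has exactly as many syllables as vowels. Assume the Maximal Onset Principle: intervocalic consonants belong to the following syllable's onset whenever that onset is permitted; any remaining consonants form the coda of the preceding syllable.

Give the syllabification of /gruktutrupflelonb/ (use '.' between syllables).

Vowels present: u, u, u, e, o; each is a nucleus, giving 5 syllables.
V1 /u/ – V2 /u/: /kt/ splits as /k/ + /t/ (/t/ is the longest suffix that is a licit onset).
V2 /u/ – V3 /u/: cluster /tr/ — /tr/ is itself a permitted onset, so the whole cluster goes right; preceding coda = ∅.
V3 /u/ – V4 /e/: /pfl/; trying suffixes from longest down, /fl/ is the first permitted one, so coda /p/ | onset /fl/.
V4 /e/ – V5 /o/: /l/ → onset of the next syllable (single consonants are always licit onsets).

gruk.tu.trup.fle.lonb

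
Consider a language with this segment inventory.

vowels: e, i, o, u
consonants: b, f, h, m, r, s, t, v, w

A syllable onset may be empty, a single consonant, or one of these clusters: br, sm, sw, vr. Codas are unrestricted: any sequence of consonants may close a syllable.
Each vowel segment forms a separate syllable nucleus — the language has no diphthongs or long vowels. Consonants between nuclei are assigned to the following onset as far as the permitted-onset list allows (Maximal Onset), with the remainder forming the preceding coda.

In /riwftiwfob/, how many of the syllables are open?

The vowels are i, i, o — 3 nuclei, so 3 syllables.
σ1/σ2 boundary: /wft/ — longest licit onset from the right is /t/, leaving /wf/ as coda.
σ2/σ3 boundary: cluster /wf/ — the longest permitted-onset suffix is /f/; onset = /f/, preceding coda = /w/.
Syllabification: riwf.tiw.fob.
Classifying each syllable: /riwf/ (closed), /tiw/ (closed), /fob/ (closed).
Open syllables: 0.

0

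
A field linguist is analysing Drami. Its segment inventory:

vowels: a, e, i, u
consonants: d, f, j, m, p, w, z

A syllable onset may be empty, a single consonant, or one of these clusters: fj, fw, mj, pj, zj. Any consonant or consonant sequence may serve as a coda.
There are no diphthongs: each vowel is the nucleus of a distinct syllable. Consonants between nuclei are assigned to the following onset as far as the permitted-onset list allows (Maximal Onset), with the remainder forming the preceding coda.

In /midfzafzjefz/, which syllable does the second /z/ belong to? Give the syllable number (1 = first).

3

Vowels present: i, a, e; each is a nucleus, giving 3 syllables.
/i…a/ gap (V1→V2): /dfz/; trying suffixes from longest down, /z/ is the first permitted one, so coda /df/ | onset /z/.
/a…e/ gap (V2→V3): /fzj/ — longest licit onset from the right is /zj/, leaving /f/ as coda.
Result: midf.zaf.zjefz.
The second /z/ is in the onset of syllable 3 (/zjefz/).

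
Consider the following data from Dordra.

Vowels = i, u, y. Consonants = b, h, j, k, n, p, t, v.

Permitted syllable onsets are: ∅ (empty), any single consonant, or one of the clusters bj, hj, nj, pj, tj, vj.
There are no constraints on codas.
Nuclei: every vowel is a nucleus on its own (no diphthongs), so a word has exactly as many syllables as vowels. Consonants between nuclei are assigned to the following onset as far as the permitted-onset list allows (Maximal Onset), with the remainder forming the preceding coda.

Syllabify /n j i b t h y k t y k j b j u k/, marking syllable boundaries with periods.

Nuclei (vowels): i, y, y, u → 4 syllables.
/i…y/ gap (V1→V2): /bth/ — longest licit onset from the right is /h/, leaving /bt/ as coda.
/y…y/ gap (V2→V3): /kt/; trying suffixes from longest down, /t/ is the first permitted one, so coda /k/ | onset /t/.
/y…u/ gap (V3→V4): /kjbj/; trying suffixes from longest down, /bj/ is the first permitted one, so coda /kj/ | onset /bj/.

njibt.hyk.tykj.bjuk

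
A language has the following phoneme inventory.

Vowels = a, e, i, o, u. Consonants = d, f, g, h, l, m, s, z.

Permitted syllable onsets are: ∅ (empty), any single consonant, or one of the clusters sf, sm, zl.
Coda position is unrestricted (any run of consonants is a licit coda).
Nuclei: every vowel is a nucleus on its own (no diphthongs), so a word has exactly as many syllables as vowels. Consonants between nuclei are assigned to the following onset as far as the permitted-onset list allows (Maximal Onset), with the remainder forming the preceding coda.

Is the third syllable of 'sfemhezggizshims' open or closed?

closed

Nuclei (vowels): e, e, i, i → 4 syllables.
V1 /e/ – V2 /e/: /mh/ — longest licit onset from the right is /h/, leaving /m/ as coda.
V2 /e/ – V3 /i/: /zgg/ splits as /zg/ + /g/ (/g/ is the longest suffix that is a licit onset).
V3 /i/ – V4 /i/: /zsh/ splits as /zs/ + /h/ (/h/ is the longest suffix that is a licit onset).
So the parse is sfem.hezg.gizs.hims.
Syllable 3 is /gizs/ with coda /zs/, so it is closed.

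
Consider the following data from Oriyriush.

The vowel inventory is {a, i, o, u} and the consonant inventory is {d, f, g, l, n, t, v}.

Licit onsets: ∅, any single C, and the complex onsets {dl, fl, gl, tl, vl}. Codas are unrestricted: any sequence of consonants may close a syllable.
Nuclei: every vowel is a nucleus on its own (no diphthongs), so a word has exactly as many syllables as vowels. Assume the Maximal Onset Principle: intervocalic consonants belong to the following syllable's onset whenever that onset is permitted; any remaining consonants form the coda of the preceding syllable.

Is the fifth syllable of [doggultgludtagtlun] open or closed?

closed

Vowels present: o, u, u, a, u; each is a nucleus, giving 5 syllables.
Between /o/ (V1) and /u/ (V2): /gg/ splits as /g/ + /g/ (/g/ is the longest suffix that is a licit onset).
Between /u/ (V2) and /u/ (V3): /ltgl/ — longest licit onset from the right is /gl/, leaving /lt/ as coda.
Between /u/ (V3) and /a/ (V4): /dt/ splits as /d/ + /t/ (/t/ is the longest suffix that is a licit onset).
Between /a/ (V4) and /u/ (V5): /gtl/ — longest licit onset from the right is /tl/, leaving /g/ as coda.
Result: dog.gult.glud.tag.tlun.
Syllable 5 is /tlun/ with coda /n/, so it is closed.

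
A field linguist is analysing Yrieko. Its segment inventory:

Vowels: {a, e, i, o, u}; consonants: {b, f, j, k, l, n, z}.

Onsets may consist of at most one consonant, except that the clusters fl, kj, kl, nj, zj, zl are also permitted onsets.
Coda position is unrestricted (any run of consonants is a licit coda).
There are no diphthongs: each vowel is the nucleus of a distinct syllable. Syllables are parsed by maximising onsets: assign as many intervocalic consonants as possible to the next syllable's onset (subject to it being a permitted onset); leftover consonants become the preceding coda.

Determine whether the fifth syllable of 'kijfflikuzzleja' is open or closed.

open

The vowels are i, i, u, e, a — 5 nuclei, so 5 syllables.
Between /i/ (V1) and /i/ (V2): /jffl/ — longest licit onset from the right is /fl/, leaving /jf/ as coda.
Between /i/ (V2) and /u/ (V3): /k/ → onset of the next syllable (single consonants are always licit onsets).
Between /u/ (V3) and /e/ (V4): cluster /zzl/ — the longest permitted-onset suffix is /zl/; onset = /zl/, preceding coda = /z/.
Between /e/ (V4) and /a/ (V5): just /j/ — single C goes to the following onset.
Putting it together: kijf.fli.kuz.zle.ja.
Syllable 5 is /ja/; it ends in its nucleus with no coda, so it is open.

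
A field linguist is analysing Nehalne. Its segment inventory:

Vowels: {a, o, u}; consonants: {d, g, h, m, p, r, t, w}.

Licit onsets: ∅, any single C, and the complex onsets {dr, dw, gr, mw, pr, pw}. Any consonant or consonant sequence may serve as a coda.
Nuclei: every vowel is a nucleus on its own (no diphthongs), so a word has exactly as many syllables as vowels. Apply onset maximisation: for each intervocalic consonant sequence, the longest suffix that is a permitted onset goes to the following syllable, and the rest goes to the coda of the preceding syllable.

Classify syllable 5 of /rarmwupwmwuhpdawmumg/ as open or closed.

closed

The vowels are a, u, u, a, u — 5 nuclei, so 5 syllables.
/a…u/ gap (V1→V2): /rmw/ splits as /r/ + /mw/ (/mw/ is the longest suffix that is a licit onset).
/u…u/ gap (V2→V3): cluster /pwmw/ — the longest permitted-onset suffix is /mw/; onset = /mw/, preceding coda = /pw/.
/u…a/ gap (V3→V4): /hpd/; trying suffixes from longest down, /d/ is the first permitted one, so coda /hp/ | onset /d/.
/a…u/ gap (V4→V5): /wm/ splits as /w/ + /m/ (/m/ is the longest suffix that is a licit onset).
Putting it together: rar.mwupw.mwuhp.daw.mumg.
Syllable 5 is /mumg/ with coda /mg/, so it is closed.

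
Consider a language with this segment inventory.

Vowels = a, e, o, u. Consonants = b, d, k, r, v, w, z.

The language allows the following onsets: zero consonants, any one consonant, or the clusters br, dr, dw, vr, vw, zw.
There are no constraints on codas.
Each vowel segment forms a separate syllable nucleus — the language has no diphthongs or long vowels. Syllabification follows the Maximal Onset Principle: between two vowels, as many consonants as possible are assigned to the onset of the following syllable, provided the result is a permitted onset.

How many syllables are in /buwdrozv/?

2

The vowels are u, o — 2 nuclei, so 2 syllables.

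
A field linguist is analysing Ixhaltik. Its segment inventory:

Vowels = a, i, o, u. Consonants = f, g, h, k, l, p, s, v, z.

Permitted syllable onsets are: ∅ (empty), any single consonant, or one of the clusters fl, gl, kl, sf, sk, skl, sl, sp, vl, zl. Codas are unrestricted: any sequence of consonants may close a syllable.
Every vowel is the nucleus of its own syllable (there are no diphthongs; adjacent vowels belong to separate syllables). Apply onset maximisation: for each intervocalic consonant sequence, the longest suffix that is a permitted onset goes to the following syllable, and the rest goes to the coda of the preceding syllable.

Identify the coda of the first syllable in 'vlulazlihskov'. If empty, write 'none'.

none

Vowels present: u, a, i, o; each is a nucleus, giving 4 syllables.
V1 /u/ – V2 /a/: just /l/ — single C goes to the following onset.
V2 /a/ – V3 /i/: cluster /zl/ — /zl/ is itself a permitted onset, so the whole cluster goes right; preceding coda = ∅.
V3 /i/ – V4 /o/: /hsk/ — longest licit onset from the right is /sk/, leaving /h/ as coda.
Result: vlu.la.zlih.skov.
Syllable 1 is /vlu/: onset /vl/, nucleus /u/, coda ∅.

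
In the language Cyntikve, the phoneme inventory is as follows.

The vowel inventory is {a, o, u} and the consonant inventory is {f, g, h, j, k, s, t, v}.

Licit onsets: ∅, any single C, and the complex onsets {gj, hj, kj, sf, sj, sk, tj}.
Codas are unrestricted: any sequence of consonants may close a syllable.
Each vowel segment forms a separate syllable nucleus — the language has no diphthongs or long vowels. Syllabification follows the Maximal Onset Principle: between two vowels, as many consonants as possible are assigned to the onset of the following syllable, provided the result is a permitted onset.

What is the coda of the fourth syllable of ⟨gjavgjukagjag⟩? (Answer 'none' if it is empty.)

g

Nuclei (vowels): a, u, a, a → 4 syllables.
/a…u/ gap (V1→V2): /vgj/ — longest licit onset from the right is /gj/, leaving /v/ as coda.
/u…a/ gap (V2→V3): /k/ is a single consonant, so it becomes the next onset.
/a…a/ gap (V3→V4): /gj/ is a licit onset in full, so it all attaches to the next syllable.
Syllabification: gjav.gju.ka.gjag.
Syllable 4 is /gjag/: onset /gj/, nucleus /a/, coda /g/.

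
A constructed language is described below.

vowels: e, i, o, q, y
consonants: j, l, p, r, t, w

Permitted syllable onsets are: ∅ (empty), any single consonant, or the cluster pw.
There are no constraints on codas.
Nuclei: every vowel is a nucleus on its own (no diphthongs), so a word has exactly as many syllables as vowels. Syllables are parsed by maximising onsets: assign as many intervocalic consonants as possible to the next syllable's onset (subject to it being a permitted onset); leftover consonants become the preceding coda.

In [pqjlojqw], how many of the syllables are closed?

Vowels present: q, o, q; each is a nucleus, giving 3 syllables.
/q…o/ gap (V1→V2): /jl/ splits as /j/ + /l/ (/l/ is the longest suffix that is a licit onset).
/o…q/ gap (V2→V3): /j/ is a single consonant, so it becomes the next onset.
Syllabification: pqj.lo.jqw.
Classifying each syllable: /pqj/ (closed), /lo/ (open), /jqw/ (closed).
Closed syllables: 2.

2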